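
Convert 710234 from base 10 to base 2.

Using repeated division by 2:
710234 ÷ 2 = 355117 remainder 0
355117 ÷ 2 = 177558 remainder 1
177558 ÷ 2 = 88779 remainder 0
88779 ÷ 2 = 44389 remainder 1
44389 ÷ 2 = 22194 remainder 1
22194 ÷ 2 = 11097 remainder 0
11097 ÷ 2 = 5548 remainder 1
5548 ÷ 2 = 2774 remainder 0
2774 ÷ 2 = 1387 remainder 0
1387 ÷ 2 = 693 remainder 1
693 ÷ 2 = 346 remainder 1
346 ÷ 2 = 173 remainder 0
173 ÷ 2 = 86 remainder 1
86 ÷ 2 = 43 remainder 0
43 ÷ 2 = 21 remainder 1
21 ÷ 2 = 10 remainder 1
10 ÷ 2 = 5 remainder 0
5 ÷ 2 = 2 remainder 1
2 ÷ 2 = 1 remainder 0
1 ÷ 2 = 0 remainder 1
Reading remainders bottom to top: 10101101011001011010



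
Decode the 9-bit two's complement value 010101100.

Binary: 010101100
Sign bit: 0 (non-negative)
Read directly as an unsigned value:
010101100 = 128 + 32 + 8 + 4 = 172
Value: 172



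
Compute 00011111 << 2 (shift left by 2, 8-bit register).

Original: 00011111 (decimal 31)
Shift left by 2 positions
Append 2 zeros on the right
Result: 01111100 (decimal 124)
Equivalent: 31 << 2 = 31 × 2^2 = 124



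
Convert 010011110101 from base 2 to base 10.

Sum of powers of 2 for each 1-bit:
2^0 + 2^2 + 2^4 + 2^5 + 2^6 + 2^7 + 2^10
= 1 + 4 + 16 + 32 + 64 + 128 + 1024
= 1269



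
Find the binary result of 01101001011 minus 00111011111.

Method 1 - Direct subtraction (column by column from the right: bit − bit − borrow-in; if negative, add 2 and borrow 1 from the next column):
borrow: 01111111000
        01101001011
-       00111011111
-------------------
        00101101100

Method 2 - Add two's complement:
Two's complement of 00111011111: invert → 11000100000, add 1 → 11000100001
  01101001011
+ 11000100001
-------------
 100101101100  (end carry out of the top bit = 1)
Discarding the end carry: 00101101100
Decimal check:
  01101001011 = 512 + 256 + 64 + 8 + 2 + 1 = 843
  00111011111 = 256 + 128 + 64 + 16 + 8 + 4 + 2 + 1 = 479
  843 - 479 = 364, and 00101101100 = 256 + 64 + 32 + 8 + 4 = 364 ✓



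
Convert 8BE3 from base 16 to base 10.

Expand by place value (powers of 16):
Digit values: B = 11, E = 14
8BE3 = 8 × 16^3 + 11 × 16^2 + 14 × 16^1 + 3 × 16^0
= 8 × 4096 + 11 × 256 + 14 × 16 + 3 × 1
= 32768 + 2816 + 224 + 3
= 35811



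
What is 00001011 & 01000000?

AND: 1 only when both bits are 1
  00001011
& 01000000
----------
  00000000
Decimal: 11 & 64 = 0



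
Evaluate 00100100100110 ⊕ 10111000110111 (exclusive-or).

XOR: 1 when bits differ
  00100100100110
^ 10111000110111
----------------
  10011100010001
Decimal: 2342 ^ 11831 = 10001



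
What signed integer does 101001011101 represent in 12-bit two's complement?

Binary: 101001011101
Sign bit: 1 (negative)
Invert: 010110100010
Add 1:  010110100011
Magnitude: 010110100011 = 1024 + 256 + 128 + 32 + 2 + 1 = 1443
Value: -1443



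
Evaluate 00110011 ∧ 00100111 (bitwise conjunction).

AND: 1 only when both bits are 1
  00110011
& 00100111
----------
  00100011
Decimal: 51 & 39 = 35



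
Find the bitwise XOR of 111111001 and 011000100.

XOR: 1 when bits differ
  111111001
^ 011000100
-----------
  100111101
Decimal: 505 ^ 196 = 317



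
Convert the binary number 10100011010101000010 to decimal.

Sum of powers of 2 for each 1-bit:
2^1 + 2^6 + 2^8 + 2^10 + 2^12 + 2^13 + 2^17 + 2^19
= 2 + 64 + 256 + 1024 + 4096 + 8192 + 131072 + 524288
= 668994



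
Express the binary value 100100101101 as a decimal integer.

Sum of powers of 2 for each 1-bit:
2^0 + 2^2 + 2^3 + 2^5 + 2^8 + 2^11
= 1 + 4 + 8 + 32 + 256 + 2048
= 2349



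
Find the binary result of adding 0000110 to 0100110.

Add column by column from the right: bit + bit + carry-in; write the sum mod 2, carry 1 when the sum is 2 or 3.
carry:  0001100
        0000110
+       0100110
---------------
       00101100
(the carry out of the leftmost column, 0, becomes the leading bit)
Decimal check:
  0000110 = 4 + 2 = 6
  0100110 = 32 + 4 + 2 = 38
  6 + 38 = 44, and 00101100 = 32 + 8 + 4 = 44 ✓



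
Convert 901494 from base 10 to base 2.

Using repeated division by 2:
901494 ÷ 2 = 450747 remainder 0
450747 ÷ 2 = 225373 remainder 1
225373 ÷ 2 = 112686 remainder 1
112686 ÷ 2 = 56343 remainder 0
56343 ÷ 2 = 28171 remainder 1
28171 ÷ 2 = 14085 remainder 1
14085 ÷ 2 = 7042 remainder 1
7042 ÷ 2 = 3521 remainder 0
3521 ÷ 2 = 1760 remainder 1
1760 ÷ 2 = 880 remainder 0
880 ÷ 2 = 440 remainder 0
440 ÷ 2 = 220 remainder 0
220 ÷ 2 = 110 remainder 0
110 ÷ 2 = 55 remainder 0
55 ÷ 2 = 27 remainder 1
27 ÷ 2 = 13 remainder 1
13 ÷ 2 = 6 remainder 1
6 ÷ 2 = 3 remainder 0
3 ÷ 2 = 1 remainder 1
1 ÷ 2 = 0 remainder 1
Reading remainders bottom to top: 11011100000101110110



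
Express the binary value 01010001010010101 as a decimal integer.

Sum of powers of 2 for each 1-bit:
2^0 + 2^2 + 2^4 + 2^7 + 2^9 + 2^13 + 2^15
= 1 + 4 + 16 + 128 + 512 + 8192 + 32768
= 41621



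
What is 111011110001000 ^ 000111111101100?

XOR: 1 when bits differ
  111011110001000
^ 000111111101100
-----------------
  111100001100100
Decimal: 30600 ^ 4076 = 30820



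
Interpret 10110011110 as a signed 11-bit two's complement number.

Binary: 10110011110
Sign bit: 1 (negative)
Invert: 01001100001
Add 1:  01001100010
Magnitude: 01001100010 = 512 + 64 + 32 + 2 = 610
Value: -610



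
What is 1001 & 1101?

AND: 1 only when both bits are 1
  1001
& 1101
------
  1001
Decimal: 9 & 13 = 9



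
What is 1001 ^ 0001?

XOR: 1 when bits differ
  1001
^ 0001
------
  1000
Decimal: 9 ^ 1 = 8



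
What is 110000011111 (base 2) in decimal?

Sum of powers of 2 for each 1-bit:
2^0 + 2^1 + 2^2 + 2^3 + 2^4 + 2^10 + 2^11
= 1 + 2 + 4 + 8 + 16 + 1024 + 2048
= 3103



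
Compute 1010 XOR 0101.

XOR: 1 when bits differ
  1010
^ 0101
------
  1111
Decimal: 10 ^ 5 = 15



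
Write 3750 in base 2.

Using repeated division by 2:
3750 ÷ 2 = 1875 remainder 0
1875 ÷ 2 = 937 remainder 1
937 ÷ 2 = 468 remainder 1
468 ÷ 2 = 234 remainder 0
234 ÷ 2 = 117 remainder 0
117 ÷ 2 = 58 remainder 1
58 ÷ 2 = 29 remainder 0
29 ÷ 2 = 14 remainder 1
14 ÷ 2 = 7 remainder 0
7 ÷ 2 = 3 remainder 1
3 ÷ 2 = 1 remainder 1
1 ÷ 2 = 0 remainder 1
Reading remainders bottom to top: 111010100110



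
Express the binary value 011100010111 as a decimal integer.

Sum of powers of 2 for each 1-bit:
2^0 + 2^1 + 2^2 + 2^4 + 2^8 + 2^9 + 2^10
= 1 + 2 + 4 + 16 + 256 + 512 + 1024
= 1815



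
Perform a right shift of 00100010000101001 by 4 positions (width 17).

Original: 00100010000101001 (decimal 17449)
Shift right by 4 positions
Drop the 4 low bits; fill with zeros on the left
Result: 00000010001000010 (decimal 1090)
Equivalent: 17449 >> 4 = 17449 ÷ 2^4 = 1090



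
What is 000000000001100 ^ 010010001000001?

XOR: 1 when bits differ
  000000000001100
^ 010010001000001
-----------------
  010010001001101
Decimal: 12 ^ 9281 = 9293



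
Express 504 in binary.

Using repeated division by 2:
504 ÷ 2 = 252 remainder 0
252 ÷ 2 = 126 remainder 0
126 ÷ 2 = 63 remainder 0
63 ÷ 2 = 31 remainder 1
31 ÷ 2 = 15 remainder 1
15 ÷ 2 = 7 remainder 1
7 ÷ 2 = 3 remainder 1
3 ÷ 2 = 1 remainder 1
1 ÷ 2 = 0 remainder 1
Reading remainders bottom to top: 111111000



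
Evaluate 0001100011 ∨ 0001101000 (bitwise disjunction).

OR: 1 when either bit is 1
  0001100011
| 0001101000
------------
  0001101011
Decimal: 99 | 104 = 107



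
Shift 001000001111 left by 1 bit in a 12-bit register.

Original: 001000001111 (decimal 527)
Shift left by 1 position
Append 1 zero on the right
Result: 010000011110 (decimal 1054)
Equivalent: 527 << 1 = 527 × 2^1 = 1054



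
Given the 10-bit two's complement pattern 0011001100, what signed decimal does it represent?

Binary: 0011001100
Sign bit: 0 (non-negative)
Read directly as an unsigned value:
0011001100 = 128 + 64 + 8 + 4 = 204
Value: 204



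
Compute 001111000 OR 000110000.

OR: 1 when either bit is 1
  001111000
| 000110000
-----------
  001111000
Decimal: 120 | 48 = 120



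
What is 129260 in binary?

Using repeated division by 2:
129260 ÷ 2 = 64630 remainder 0
64630 ÷ 2 = 32315 remainder 0
32315 ÷ 2 = 16157 remainder 1
16157 ÷ 2 = 8078 remainder 1
8078 ÷ 2 = 4039 remainder 0
4039 ÷ 2 = 2019 remainder 1
2019 ÷ 2 = 1009 remainder 1
1009 ÷ 2 = 504 remainder 1
504 ÷ 2 = 252 remainder 0
252 ÷ 2 = 126 remainder 0
126 ÷ 2 = 63 remainder 0
63 ÷ 2 = 31 remainder 1
31 ÷ 2 = 15 remainder 1
15 ÷ 2 = 7 remainder 1
7 ÷ 2 = 3 remainder 1
3 ÷ 2 = 1 remainder 1
1 ÷ 2 = 0 remainder 1
Reading remainders bottom to top: 11111100011101100



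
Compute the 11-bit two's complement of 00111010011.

Original: 00111010011
Step 1 - Invert all bits: 11000101100
Step 2 - Add 1: 11000101101
Verification: 00111010011 + 11000101101 = 100000000000; discarding the end carry (carry out of the top bit) leaves the 11-bit value 00000000000, as required for x + (-x)



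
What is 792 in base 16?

Using repeated division by 16 (digits 10–15 are A–F):
792 ÷ 16 = 49 remainder 8
49 ÷ 16 = 3 remainder 1
3 ÷ 16 = 0 remainder 3
Reading remainders bottom to top: 318



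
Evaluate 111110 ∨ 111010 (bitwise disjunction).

OR: 1 when either bit is 1
  111110
| 111010
--------
  111110
Decimal: 62 | 58 = 62



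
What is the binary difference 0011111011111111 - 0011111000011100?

Method 1 - Direct subtraction (column by column from the right: bit − bit − borrow-in; if negative, add 2 and borrow 1 from the next column):
borrow: 0000000000000000
        0011111011111111
-       0011111000011100
------------------------
        0000000011100011

Method 2 - Add two's complement:
Two's complement of 0011111000011100: invert → 1100000111100011, add 1 → 1100000111100100
  0011111011111111
+ 1100000111100100
------------------
 10000000011100011  (end carry out of the top bit = 1)
Discarding the end carry: 0000000011100011
Decimal check:
  0011111011111111 = 8192 + 4096 + 2048 + 1024 + 512 + 128 + 64 + 32 + 16 + 8 + 4 + 2 + 1 = 16127
  0011111000011100 = 8192 + 4096 + 2048 + 1024 + 512 + 16 + 8 + 4 = 15900
  16127 - 15900 = 227, and 0000000011100011 = 128 + 64 + 32 + 2 + 1 = 227 ✓



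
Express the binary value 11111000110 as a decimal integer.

Sum of powers of 2 for each 1-bit:
2^1 + 2^2 + 2^6 + 2^7 + 2^8 + 2^9 + 2^10
= 2 + 4 + 64 + 128 + 256 + 512 + 1024
= 1990



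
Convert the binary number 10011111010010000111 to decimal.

Sum of powers of 2 for each 1-bit:
2^0 + 2^1 + 2^2 + 2^7 + 2^10 + 2^12 + 2^13 + 2^14 + 2^15 + 2^16 + 2^19
= 1 + 2 + 4 + 128 + 1024 + 4096 + 8192 + 16384 + 32768 + 65536 + 524288
= 652423



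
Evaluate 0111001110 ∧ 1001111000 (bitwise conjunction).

AND: 1 only when both bits are 1
  0111001110
& 1001111000
------------
  0001001000
Decimal: 462 & 632 = 72



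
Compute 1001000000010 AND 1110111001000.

AND: 1 only when both bits are 1
  1001000000010
& 1110111001000
---------------
  1000000000000
Decimal: 4610 & 7624 = 4096



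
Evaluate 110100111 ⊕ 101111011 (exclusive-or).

XOR: 1 when bits differ
  110100111
^ 101111011
-----------
  011011100
Decimal: 423 ^ 379 = 220



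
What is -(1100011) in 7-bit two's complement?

Original (sign bit 1, negative): 1100011
Step 1 - Invert all bits: 0011100
Step 2 - Add 1: 0011101
Verification: 1100011 + 0011101 = 10000000; discarding the end carry (carry out of the top bit) leaves the 7-bit value 0000000, as required for x + (-x)



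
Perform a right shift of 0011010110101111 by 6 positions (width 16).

Original: 0011010110101111 (decimal 13743)
Shift right by 6 positions
Drop the 6 low bits; fill with zeros on the left
Result: 0000000011010110 (decimal 214)
Equivalent: 13743 >> 6 = 13743 ÷ 2^6 = 214



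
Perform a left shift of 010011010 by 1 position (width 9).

Original: 010011010 (decimal 154)
Shift left by 1 position
Append 1 zero on the right
Result: 100110100 (decimal 308)
Equivalent: 154 << 1 = 154 × 2^1 = 308



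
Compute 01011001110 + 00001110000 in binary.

Add column by column from the right: bit + bit + carry-in; write the sum mod 2, carry 1 when the sum is 2 or 3.
carry:  00110000000
        01011001110
+       00001110000
-------------------
       001100111110
(the carry out of the leftmost column, 0, becomes the leading bit)
Decimal check:
  01011001110 = 512 + 128 + 64 + 8 + 4 + 2 = 718
  00001110000 = 64 + 32 + 16 = 112
  718 + 112 = 830, and 001100111110 = 512 + 256 + 32 + 16 + 8 + 4 + 2 = 830 ✓



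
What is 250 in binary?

Using repeated division by 2:
250 ÷ 2 = 125 remainder 0
125 ÷ 2 = 62 remainder 1
62 ÷ 2 = 31 remainder 0
31 ÷ 2 = 15 remainder 1
15 ÷ 2 = 7 remainder 1
7 ÷ 2 = 3 remainder 1
3 ÷ 2 = 1 remainder 1
1 ÷ 2 = 0 remainder 1
Reading remainders bottom to top: 11111010



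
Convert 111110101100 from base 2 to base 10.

Sum of powers of 2 for each 1-bit:
2^2 + 2^3 + 2^5 + 2^7 + 2^8 + 2^9 + 2^10 + 2^11
= 4 + 8 + 32 + 128 + 256 + 512 + 1024 + 2048
= 4012



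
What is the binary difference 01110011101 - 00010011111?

Method 1 - Direct subtraction (column by column from the right: bit − bit − borrow-in; if negative, add 2 and borrow 1 from the next column):
borrow: 00111111100
        01110011101
-       00010011111
-------------------
        01011111110

Method 2 - Add two's complement:
Two's complement of 00010011111: invert → 11101100000, add 1 → 11101100001
  01110011101
+ 11101100001
-------------
 101011111110  (end carry out of the top bit = 1)
Discarding the end carry: 01011111110
Decimal check:
  01110011101 = 512 + 256 + 128 + 16 + 8 + 4 + 1 = 925
  00010011111 = 128 + 16 + 8 + 4 + 2 + 1 = 159
  925 - 159 = 766, and 01011111110 = 512 + 128 + 64 + 32 + 16 + 8 + 4 + 2 = 766 ✓



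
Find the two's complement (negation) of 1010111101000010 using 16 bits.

Original (sign bit 1, negative): 1010111101000010
Step 1 - Invert all bits: 0101000010111101
Step 2 - Add 1: 0101000010111110
Verification: 1010111101000010 + 0101000010111110 = 10000000000000000; discarding the end carry (carry out of the top bit) leaves the 16-bit value 0000000000000000, as required for x + (-x)



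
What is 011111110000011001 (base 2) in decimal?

Sum of powers of 2 for each 1-bit:
2^0 + 2^3 + 2^4 + 2^10 + 2^11 + 2^12 + 2^13 + 2^14 + 2^15 + 2^16
= 1 + 8 + 16 + 1024 + 2048 + 4096 + 8192 + 16384 + 32768 + 65536
= 130073



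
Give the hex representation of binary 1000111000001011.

Group into 4-bit nibbles from right:
  1000 = 8
  1110 = E
  0000 = 0
  1011 = B
Result: 8E0B



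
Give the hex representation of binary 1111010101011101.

Group into 4-bit nibbles from right:
  1111 = F
  0101 = 5
  0101 = 5
  1101 = D
Result: F55D



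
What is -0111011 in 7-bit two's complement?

Original: 0111011
Step 1 - Invert all bits: 1000100
Step 2 - Add 1: 1000101
Verification: 0111011 + 1000101 = 10000000; discarding the end carry (carry out of the top bit) leaves the 7-bit value 0000000, as required for x + (-x)



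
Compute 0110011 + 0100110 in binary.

Add column by column from the right: bit + bit + carry-in; write the sum mod 2, carry 1 when the sum is 2 or 3.
carry:  1001100
        0110011
+       0100110
---------------
       01011001
(the carry out of the leftmost column, 0, becomes the leading bit)
Decimal check:
  0110011 = 32 + 16 + 2 + 1 = 51
  0100110 = 32 + 4 + 2 = 38
  51 + 38 = 89, and 01011001 = 64 + 16 + 8 + 1 = 89 ✓



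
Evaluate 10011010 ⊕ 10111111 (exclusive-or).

XOR: 1 when bits differ
  10011010
^ 10111111
----------
  00100101
Decimal: 154 ^ 191 = 37



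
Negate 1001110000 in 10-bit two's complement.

Original (sign bit 1, negative): 1001110000
Step 1 - Invert all bits: 0110001111
Step 2 - Add 1: 0110010000
Verification: 1001110000 + 0110010000 = 10000000000; discarding the end carry (carry out of the top bit) leaves the 10-bit value 0000000000, as required for x + (-x)



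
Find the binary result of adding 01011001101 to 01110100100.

Add column by column from the right: bit + bit + carry-in; write the sum mod 2, carry 1 when the sum is 2 or 3.
carry:  11100011000
        01011001101
+       01110100100
-------------------
       011001110001
(the carry out of the leftmost column, 0, becomes the leading bit)
Decimal check:
  01011001101 = 512 + 128 + 64 + 8 + 4 + 1 = 717
  01110100100 = 512 + 256 + 128 + 32 + 4 = 932
  717 + 932 = 1649, and 011001110001 = 1024 + 512 + 64 + 32 + 16 + 1 = 1649 ✓



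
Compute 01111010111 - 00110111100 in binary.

Method 1 - Direct subtraction (column by column from the right: bit − bit − borrow-in; if negative, add 2 and borrow 1 from the next column):
borrow: 00001110000
        01111010111
-       00110111100
-------------------
        01000011011

Method 2 - Add two's complement:
Two's complement of 00110111100: invert → 11001000011, add 1 → 11001000100
  01111010111
+ 11001000100
-------------
 101000011011  (end carry out of the top bit = 1)
Discarding the end carry: 01000011011
Decimal check:
  01111010111 = 512 + 256 + 128 + 64 + 16 + 4 + 2 + 1 = 983
  00110111100 = 256 + 128 + 32 + 16 + 8 + 4 = 444
  983 - 444 = 539, and 01000011011 = 512 + 16 + 8 + 2 + 1 = 539 ✓



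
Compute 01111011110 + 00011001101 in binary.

Add column by column from the right: bit + bit + carry-in; write the sum mod 2, carry 1 when the sum is 2 or 3.
carry:  11110111000
        01111011110
+       00011001101
-------------------
       010010101011
(the carry out of the leftmost column, 0, becomes the leading bit)
Decimal check:
  01111011110 = 512 + 256 + 128 + 64 + 16 + 8 + 4 + 2 = 990
  00011001101 = 128 + 64 + 8 + 4 + 1 = 205
  990 + 205 = 1195, and 010010101011 = 1024 + 128 + 32 + 8 + 2 + 1 = 1195 ✓



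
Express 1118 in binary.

Using repeated division by 2:
1118 ÷ 2 = 559 remainder 0
559 ÷ 2 = 279 remainder 1
279 ÷ 2 = 139 remainder 1
139 ÷ 2 = 69 remainder 1
69 ÷ 2 = 34 remainder 1
34 ÷ 2 = 17 remainder 0
17 ÷ 2 = 8 remainder 1
8 ÷ 2 = 4 remainder 0
4 ÷ 2 = 2 remainder 0
2 ÷ 2 = 1 remainder 0
1 ÷ 2 = 0 remainder 1
Reading remainders bottom to top: 10001011110



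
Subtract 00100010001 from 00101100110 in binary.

Method 1 - Direct subtraction (column by column from the right: bit − bit − borrow-in; if negative, add 2 and borrow 1 from the next column):
borrow: 00000100010
        00101100110
-       00100010001
-------------------
        00001010101

Method 2 - Add two's complement:
Two's complement of 00100010001: invert → 11011101110, add 1 → 11011101111
  00101100110
+ 11011101111
-------------
 100001010101  (end carry out of the top bit = 1)
Discarding the end carry: 00001010101
Decimal check:
  00101100110 = 256 + 64 + 32 + 4 + 2 = 358
  00100010001 = 256 + 16 + 1 = 273
  358 - 273 = 85, and 00001010101 = 64 + 16 + 4 + 1 = 85 ✓



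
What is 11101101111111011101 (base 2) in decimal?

Sum of powers of 2 for each 1-bit:
2^0 + 2^2 + 2^3 + 2^4 + 2^6 + 2^7 + 2^8 + 2^9 + 2^10 + 2^11 + 2^12 + 2^14 + 2^15 + 2^17 + 2^18 + 2^19
= 1 + 4 + 8 + 16 + 64 + 128 + 256 + 512 + 1024 + 2048 + 4096 + 16384 + 32768 + 131072 + 262144 + 524288
= 974813



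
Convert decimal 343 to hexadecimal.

Using repeated division by 16 (digits 10–15 are A–F):
343 ÷ 16 = 21 remainder 7
21 ÷ 16 = 1 remainder 5
1 ÷ 16 = 0 remainder 1
Reading remainders bottom to top: 157



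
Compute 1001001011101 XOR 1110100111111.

XOR: 1 when bits differ
  1001001011101
^ 1110100111111
---------------
  0111101100010
Decimal: 4701 ^ 7487 = 3938



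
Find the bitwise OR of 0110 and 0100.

OR: 1 when either bit is 1
  0110
| 0100
------
  0110
Decimal: 6 | 4 = 6



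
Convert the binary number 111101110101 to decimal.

Sum of powers of 2 for each 1-bit:
2^0 + 2^2 + 2^4 + 2^5 + 2^6 + 2^8 + 2^9 + 2^10 + 2^11
= 1 + 4 + 16 + 32 + 64 + 256 + 512 + 1024 + 2048
= 3957



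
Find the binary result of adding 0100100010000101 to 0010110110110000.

Add column by column from the right: bit + bit + carry-in; write the sum mod 2, carry 1 when the sum is 2 or 3.
carry:  0001001100000000
        0100100010000101
+       0010110110110000
------------------------
       00111011000110101
(the carry out of the leftmost column, 0, becomes the leading bit)
Decimal check:
  0100100010000101 = 16384 + 2048 + 128 + 4 + 1 = 18565
  0010110110110000 = 8192 + 2048 + 1024 + 256 + 128 + 32 + 16 = 11696
  18565 + 11696 = 30261, and 00111011000110101 = 16384 + 8192 + 4096 + 1024 + 512 + 32 + 16 + 4 + 1 = 30261 ✓



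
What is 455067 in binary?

Using repeated division by 2:
455067 ÷ 2 = 227533 remainder 1
227533 ÷ 2 = 113766 remainder 1
113766 ÷ 2 = 56883 remainder 0
56883 ÷ 2 = 28441 remainder 1
28441 ÷ 2 = 14220 remainder 1
14220 ÷ 2 = 7110 remainder 0
7110 ÷ 2 = 3555 remainder 0
3555 ÷ 2 = 1777 remainder 1
1777 ÷ 2 = 888 remainder 1
888 ÷ 2 = 444 remainder 0
444 ÷ 2 = 222 remainder 0
222 ÷ 2 = 111 remainder 0
111 ÷ 2 = 55 remainder 1
55 ÷ 2 = 27 remainder 1
27 ÷ 2 = 13 remainder 1
13 ÷ 2 = 6 remainder 1
6 ÷ 2 = 3 remainder 0
3 ÷ 2 = 1 remainder 1
1 ÷ 2 = 0 remainder 1
Reading remainders bottom to top: 1101111000110011011



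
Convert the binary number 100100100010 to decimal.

Sum of powers of 2 for each 1-bit:
2^1 + 2^5 + 2^8 + 2^11
= 2 + 32 + 256 + 2048
= 2338



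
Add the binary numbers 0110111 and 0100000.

Add column by column from the right: bit + bit + carry-in; write the sum mod 2, carry 1 when the sum is 2 or 3.
carry:  1000000
        0110111
+       0100000
---------------
       01010111
(the carry out of the leftmost column, 0, becomes the leading bit)
Decimal check:
  0110111 = 32 + 16 + 4 + 2 + 1 = 55
  0100000 = 32
  55 + 32 = 87, and 01010111 = 64 + 16 + 4 + 2 + 1 = 87 ✓



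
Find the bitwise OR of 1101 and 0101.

OR: 1 when either bit is 1
  1101
| 0101
------
  1101
Decimal: 13 | 5 = 13



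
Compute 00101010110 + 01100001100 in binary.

Add column by column from the right: bit + bit + carry-in; write the sum mod 2, carry 1 when the sum is 2 or 3.
carry:  11000111000
        00101010110
+       01100001100
-------------------
       010001100010
(the carry out of the leftmost column, 0, becomes the leading bit)
Decimal check:
  00101010110 = 256 + 64 + 16 + 4 + 2 = 342
  01100001100 = 512 + 256 + 8 + 4 = 780
  342 + 780 = 1122, and 010001100010 = 1024 + 64 + 32 + 2 = 1122 ✓



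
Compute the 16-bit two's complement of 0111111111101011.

Original: 0111111111101011
Step 1 - Invert all bits: 1000000000010100
Step 2 - Add 1: 1000000000010101
Verification: 0111111111101011 + 1000000000010101 = 10000000000000000; discarding the end carry (carry out of the top bit) leaves the 16-bit value 0000000000000000, as required for x + (-x)



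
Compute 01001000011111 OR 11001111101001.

OR: 1 when either bit is 1
  01001000011111
| 11001111101001
----------------
  11001111111111
Decimal: 4639 | 13289 = 13311



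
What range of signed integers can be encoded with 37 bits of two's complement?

For 37-bit two's complement:
Minimum: -2^36 = -68719476736
Maximum: 2^36 - 1 = 68719476735



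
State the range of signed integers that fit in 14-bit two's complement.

For 14-bit two's complement:
Minimum: -2^13 = -8192
Maximum: 2^13 - 1 = 8191



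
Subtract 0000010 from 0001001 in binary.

Method 1 - Direct subtraction (column by column from the right: bit − bit − borrow-in; if negative, add 2 and borrow 1 from the next column):
borrow: 0001100
        0001001
-       0000010
---------------
        0000111

Method 2 - Add two's complement:
Two's complement of 0000010: invert → 1111101, add 1 → 1111110
  0001001
+ 1111110
---------
 10000111  (end carry out of the top bit = 1)
Discarding the end carry: 0000111
Decimal check:
  0001001 = 8 + 1 = 9
  0000010 = 2
  9 - 2 = 7, and 0000111 = 4 + 2 + 1 = 7 ✓



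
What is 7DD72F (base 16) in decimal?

Expand by place value (powers of 16):
Digit values: D = 13, F = 15
7DD72F = 7 × 16^5 + 13 × 16^4 + 13 × 16^3 + 7 × 16^2 + 2 × 16^1 + 15 × 16^0
= 7 × 1048576 + 13 × 65536 + 13 × 4096 + 7 × 256 + 2 × 16 + 15 × 1
= 7340032 + 851968 + 53248 + 1792 + 32 + 15
= 8247087



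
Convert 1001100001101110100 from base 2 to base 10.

Sum of powers of 2 for each 1-bit:
2^2 + 2^4 + 2^5 + 2^6 + 2^8 + 2^9 + 2^14 + 2^15 + 2^18
= 4 + 16 + 32 + 64 + 256 + 512 + 16384 + 32768 + 262144
= 312180



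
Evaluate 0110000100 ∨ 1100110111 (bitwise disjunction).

OR: 1 when either bit is 1
  0110000100
| 1100110111
------------
  1110110111
Decimal: 388 | 823 = 951



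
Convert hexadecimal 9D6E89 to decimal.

Expand by place value (powers of 16):
Digit values: D = 13, E = 14
9D6E89 = 9 × 16^5 + 13 × 16^4 + 6 × 16^3 + 14 × 16^2 + 8 × 16^1 + 9 × 16^0
= 9 × 1048576 + 13 × 65536 + 6 × 4096 + 14 × 256 + 8 × 16 + 9 × 1
= 9437184 + 851968 + 24576 + 3584 + 128 + 9
= 10317449



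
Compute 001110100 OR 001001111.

OR: 1 when either bit is 1
  001110100
| 001001111
-----------
  001111111
Decimal: 116 | 79 = 127



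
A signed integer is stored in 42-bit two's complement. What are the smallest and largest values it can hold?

For 42-bit two's complement:
Minimum: -2^41 = -2199023255552
Maximum: 2^41 - 1 = 2199023255551



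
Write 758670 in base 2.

Using repeated division by 2:
758670 ÷ 2 = 379335 remainder 0
379335 ÷ 2 = 189667 remainder 1
189667 ÷ 2 = 94833 remainder 1
94833 ÷ 2 = 47416 remainder 1
47416 ÷ 2 = 23708 remainder 0
23708 ÷ 2 = 11854 remainder 0
11854 ÷ 2 = 5927 remainder 0
5927 ÷ 2 = 2963 remainder 1
2963 ÷ 2 = 1481 remainder 1
1481 ÷ 2 = 740 remainder 1
740 ÷ 2 = 370 remainder 0
370 ÷ 2 = 185 remainder 0
185 ÷ 2 = 92 remainder 1
92 ÷ 2 = 46 remainder 0
46 ÷ 2 = 23 remainder 0
23 ÷ 2 = 11 remainder 1
11 ÷ 2 = 5 remainder 1
5 ÷ 2 = 2 remainder 1
2 ÷ 2 = 1 remainder 0
1 ÷ 2 = 0 remainder 1
Reading remainders bottom to top: 10111001001110001110



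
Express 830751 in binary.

Using repeated division by 2:
830751 ÷ 2 = 415375 remainder 1
415375 ÷ 2 = 207687 remainder 1
207687 ÷ 2 = 103843 remainder 1
103843 ÷ 2 = 51921 remainder 1
51921 ÷ 2 = 25960 remainder 1
25960 ÷ 2 = 12980 remainder 0
12980 ÷ 2 = 6490 remainder 0
6490 ÷ 2 = 3245 remainder 0
3245 ÷ 2 = 1622 remainder 1
1622 ÷ 2 = 811 remainder 0
811 ÷ 2 = 405 remainder 1
405 ÷ 2 = 202 remainder 1
202 ÷ 2 = 101 remainder 0
101 ÷ 2 = 50 remainder 1
50 ÷ 2 = 25 remainder 0
25 ÷ 2 = 12 remainder 1
12 ÷ 2 = 6 remainder 0
6 ÷ 2 = 3 remainder 0
3 ÷ 2 = 1 remainder 1
1 ÷ 2 = 0 remainder 1
Reading remainders bottom to top: 11001010110100011111



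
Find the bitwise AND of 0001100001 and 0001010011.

AND: 1 only when both bits are 1
  0001100001
& 0001010011
------------
  0001000001
Decimal: 97 & 83 = 65



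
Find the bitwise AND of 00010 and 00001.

AND: 1 only when both bits are 1
  00010
& 00001
-------
  00000
Decimal: 2 & 1 = 0



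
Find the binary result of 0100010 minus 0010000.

Method 1 - Direct subtraction (column by column from the right: bit − bit − borrow-in; if negative, add 2 and borrow 1 from the next column):
borrow: 0100000
        0100010
-       0010000
---------------
        0010010

Method 2 - Add two's complement:
Two's complement of 0010000: invert → 1101111, add 1 → 1110000
  0100010
+ 1110000
---------
 10010010  (end carry out of the top bit = 1)
Discarding the end carry: 0010010
Decimal check:
  0100010 = 32 + 2 = 34
  0010000 = 16
  34 - 16 = 18, and 0010010 = 16 + 2 = 18 ✓



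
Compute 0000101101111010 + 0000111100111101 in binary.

Add column by column from the right: bit + bit + carry-in; write the sum mod 2, carry 1 when the sum is 2 or 3.
carry:  0001111011110000
        0000101101111010
+       0000111100111101
------------------------
       00001101010110111
(the carry out of the leftmost column, 0, becomes the leading bit)
Decimal check:
  0000101101111010 = 2048 + 512 + 256 + 64 + 32 + 16 + 8 + 2 = 2938
  0000111100111101 = 2048 + 1024 + 512 + 256 + 32 + 16 + 8 + 4 + 1 = 3901
  2938 + 3901 = 6839, and 00001101010110111 = 4096 + 2048 + 512 + 128 + 32 + 16 + 4 + 2 + 1 = 6839 ✓



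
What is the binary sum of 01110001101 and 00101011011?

Add column by column from the right: bit + bit + carry-in; write the sum mod 2, carry 1 when the sum is 2 or 3.
carry:  11000111110
        01110001101
+       00101011011
-------------------
       010011101000
(the carry out of the leftmost column, 0, becomes the leading bit)
Decimal check:
  01110001101 = 512 + 256 + 128 + 8 + 4 + 1 = 909
  00101011011 = 256 + 64 + 16 + 8 + 2 + 1 = 347
  909 + 347 = 1256, and 010011101000 = 1024 + 128 + 64 + 32 + 8 = 1256 ✓



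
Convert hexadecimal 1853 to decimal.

Expand by place value (powers of 16):
1853 = 1 × 16^3 + 8 × 16^2 + 5 × 16^1 + 3 × 16^0
= 1 × 4096 + 8 × 256 + 5 × 16 + 3 × 1
= 4096 + 2048 + 80 + 3
= 6227



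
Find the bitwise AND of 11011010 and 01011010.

AND: 1 only when both bits are 1
  11011010
& 01011010
----------
  01011010
Decimal: 218 & 90 = 90



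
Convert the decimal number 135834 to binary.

Using repeated division by 2:
135834 ÷ 2 = 67917 remainder 0
67917 ÷ 2 = 33958 remainder 1
33958 ÷ 2 = 16979 remainder 0
16979 ÷ 2 = 8489 remainder 1
8489 ÷ 2 = 4244 remainder 1
4244 ÷ 2 = 2122 remainder 0
2122 ÷ 2 = 1061 remainder 0
1061 ÷ 2 = 530 remainder 1
530 ÷ 2 = 265 remainder 0
265 ÷ 2 = 132 remainder 1
132 ÷ 2 = 66 remainder 0
66 ÷ 2 = 33 remainder 0
33 ÷ 2 = 16 remainder 1
16 ÷ 2 = 8 remainder 0
8 ÷ 2 = 4 remainder 0
4 ÷ 2 = 2 remainder 0
2 ÷ 2 = 1 remainder 0
1 ÷ 2 = 0 remainder 1
Reading remainders bottom to top: 100001001010011010



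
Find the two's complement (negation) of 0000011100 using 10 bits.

Original: 0000011100
Step 1 - Invert all bits: 1111100011
Step 2 - Add 1: 1111100100
Verification: 0000011100 + 1111100100 = 10000000000; discarding the end carry (carry out of the top bit) leaves the 10-bit value 0000000000, as required for x + (-x)



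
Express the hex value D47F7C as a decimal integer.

Expand by place value (powers of 16):
Digit values: D = 13, F = 15, C = 12
D47F7C = 13 × 16^5 + 4 × 16^4 + 7 × 16^3 + 15 × 16^2 + 7 × 16^1 + 12 × 16^0
= 13 × 1048576 + 4 × 65536 + 7 × 4096 + 15 × 256 + 7 × 16 + 12 × 1
= 13631488 + 262144 + 28672 + 3840 + 112 + 12
= 13926268



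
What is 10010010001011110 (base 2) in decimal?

Sum of powers of 2 for each 1-bit:
2^1 + 2^2 + 2^3 + 2^4 + 2^6 + 2^10 + 2^13 + 2^16
= 2 + 4 + 8 + 16 + 64 + 1024 + 8192 + 65536
= 74846



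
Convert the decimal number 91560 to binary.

Using repeated division by 2:
91560 ÷ 2 = 45780 remainder 0
45780 ÷ 2 = 22890 remainder 0
22890 ÷ 2 = 11445 remainder 0
11445 ÷ 2 = 5722 remainder 1
5722 ÷ 2 = 2861 remainder 0
2861 ÷ 2 = 1430 remainder 1
1430 ÷ 2 = 715 remainder 0
715 ÷ 2 = 357 remainder 1
357 ÷ 2 = 178 remainder 1
178 ÷ 2 = 89 remainder 0
89 ÷ 2 = 44 remainder 1
44 ÷ 2 = 22 remainder 0
22 ÷ 2 = 11 remainder 0
11 ÷ 2 = 5 remainder 1
5 ÷ 2 = 2 remainder 1
2 ÷ 2 = 1 remainder 0
1 ÷ 2 = 0 remainder 1
Reading remainders bottom to top: 10110010110101000



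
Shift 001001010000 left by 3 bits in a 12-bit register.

Original: 001001010000 (decimal 592)
Shift left by 3 positions
Append 3 zeros on the right and drop the 3 high bits that overflow the 12-bit width
Result: 001010000000 (decimal 640)
Equivalent: 592 << 3 = 592 × 2^3 = 4736, truncated to 12 bits = 640



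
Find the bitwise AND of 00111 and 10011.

AND: 1 only when both bits are 1
  00111
& 10011
-------
  00011
Decimal: 7 & 19 = 3



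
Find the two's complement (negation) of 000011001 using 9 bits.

Original: 000011001
Step 1 - Invert all bits: 111100110
Step 2 - Add 1: 111100111
Verification: 000011001 + 111100111 = 1000000000; discarding the end carry (carry out of the top bit) leaves the 9-bit value 000000000, as required for x + (-x)



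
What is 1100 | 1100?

OR: 1 when either bit is 1
  1100
| 1100
------
  1100
Decimal: 12 | 12 = 12



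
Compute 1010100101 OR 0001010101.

OR: 1 when either bit is 1
  1010100101
| 0001010101
------------
  1011110101
Decimal: 677 | 85 = 757



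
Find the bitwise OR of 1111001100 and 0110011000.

OR: 1 when either bit is 1
  1111001100
| 0110011000
------------
  1111011100
Decimal: 972 | 408 = 988



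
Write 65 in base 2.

Using repeated division by 2:
65 ÷ 2 = 32 remainder 1
32 ÷ 2 = 16 remainder 0
16 ÷ 2 = 8 remainder 0
8 ÷ 2 = 4 remainder 0
4 ÷ 2 = 2 remainder 0
2 ÷ 2 = 1 remainder 0
1 ÷ 2 = 0 remainder 1
Reading remainders bottom to top: 1000001



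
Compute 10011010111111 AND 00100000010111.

AND: 1 only when both bits are 1
  10011010111111
& 00100000010111
----------------
  00000000010111
Decimal: 9919 & 2071 = 23



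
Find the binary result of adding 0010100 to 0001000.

Add column by column from the right: bit + bit + carry-in; write the sum mod 2, carry 1 when the sum is 2 or 3.
carry:  0000000
        0010100
+       0001000
---------------
       00011100
(the carry out of the leftmost column, 0, becomes the leading bit)
Decimal check:
  0010100 = 16 + 4 = 20
  0001000 = 8
  20 + 8 = 28, and 00011100 = 16 + 8 + 4 = 28 ✓



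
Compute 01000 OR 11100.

OR: 1 when either bit is 1
  01000
| 11100
-------
  11100
Decimal: 8 | 28 = 28



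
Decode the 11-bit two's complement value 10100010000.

Binary: 10100010000
Sign bit: 1 (negative)
Invert: 01011101111
Add 1:  01011110000
Magnitude: 01011110000 = 512 + 128 + 64 + 32 + 16 = 752
Value: -752



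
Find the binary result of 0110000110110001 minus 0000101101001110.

Method 1 - Direct subtraction (column by column from the right: bit − bit − borrow-in; if negative, add 2 and borrow 1 from the next column):
borrow: 0011110010011100
        0110000110110001
-       0000101101001110
------------------------
        0101011001100011

Method 2 - Add two's complement:
Two's complement of 0000101101001110: invert → 1111010010110001, add 1 → 1111010010110010
  0110000110110001
+ 1111010010110010
------------------
 10101011001100011  (end carry out of the top bit = 1)
Discarding the end carry: 0101011001100011
Decimal check:
  0110000110110001 = 16384 + 8192 + 256 + 128 + 32 + 16 + 1 = 25009
  0000101101001110 = 2048 + 512 + 256 + 64 + 8 + 4 + 2 = 2894
  25009 - 2894 = 22115, and 0101011001100011 = 16384 + 4096 + 1024 + 512 + 64 + 32 + 2 + 1 = 22115 ✓



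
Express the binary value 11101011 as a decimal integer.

Sum of powers of 2 for each 1-bit:
2^0 + 2^1 + 2^3 + 2^5 + 2^6 + 2^7
= 1 + 2 + 8 + 32 + 64 + 128
= 235



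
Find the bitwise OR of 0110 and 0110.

OR: 1 when either bit is 1
  0110
| 0110
------
  0110
Decimal: 6 | 6 = 6



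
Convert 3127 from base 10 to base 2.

Using repeated division by 2:
3127 ÷ 2 = 1563 remainder 1
1563 ÷ 2 = 781 remainder 1
781 ÷ 2 = 390 remainder 1
390 ÷ 2 = 195 remainder 0
195 ÷ 2 = 97 remainder 1
97 ÷ 2 = 48 remainder 1
48 ÷ 2 = 24 remainder 0
24 ÷ 2 = 12 remainder 0
12 ÷ 2 = 6 remainder 0
6 ÷ 2 = 3 remainder 0
3 ÷ 2 = 1 remainder 1
1 ÷ 2 = 0 remainder 1
Reading remainders bottom to top: 110000110111



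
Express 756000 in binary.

Using repeated division by 2:
756000 ÷ 2 = 378000 remainder 0
378000 ÷ 2 = 189000 remainder 0
189000 ÷ 2 = 94500 remainder 0
94500 ÷ 2 = 47250 remainder 0
47250 ÷ 2 = 23625 remainder 0
23625 ÷ 2 = 11812 remainder 1
11812 ÷ 2 = 5906 remainder 0
5906 ÷ 2 = 2953 remainder 0
2953 ÷ 2 = 1476 remainder 1
1476 ÷ 2 = 738 remainder 0
738 ÷ 2 = 369 remainder 0
369 ÷ 2 = 184 remainder 1
184 ÷ 2 = 92 remainder 0
92 ÷ 2 = 46 remainder 0
46 ÷ 2 = 23 remainder 0
23 ÷ 2 = 11 remainder 1
11 ÷ 2 = 5 remainder 1
5 ÷ 2 = 2 remainder 1
2 ÷ 2 = 1 remainder 0
1 ÷ 2 = 0 remainder 1
Reading remainders bottom to top: 10111000100100100000



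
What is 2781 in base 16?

Using repeated division by 16 (digits 10–15 are A–F):
2781 ÷ 16 = 173 remainder 13 (D)
173 ÷ 16 = 10 remainder 13 (D)
10 ÷ 16 = 0 remainder 10 (A)
Reading remainders bottom to top: ADD



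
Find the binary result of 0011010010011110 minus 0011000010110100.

Method 1 - Direct subtraction (column by column from the right: bit − bit − borrow-in; if negative, add 2 and borrow 1 from the next column):
borrow: 0000011111000000
        0011010010011110
-       0011000010110100
------------------------
        0000001111101010

Method 2 - Add two's complement:
Two's complement of 0011000010110100: invert → 1100111101001011, add 1 → 1100111101001100
  0011010010011110
+ 1100111101001100
------------------
 10000001111101010  (end carry out of the top bit = 1)
Discarding the end carry: 0000001111101010
Decimal check:
  0011010010011110 = 8192 + 4096 + 1024 + 128 + 16 + 8 + 4 + 2 = 13470
  0011000010110100 = 8192 + 4096 + 128 + 32 + 16 + 4 = 12468
  13470 - 12468 = 1002, and 0000001111101010 = 512 + 256 + 128 + 64 + 32 + 8 + 2 = 1002 ✓



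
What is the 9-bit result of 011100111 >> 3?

Original: 011100111 (decimal 231)
Shift right by 3 positions
Drop the 3 low bits; fill with zeros on the left
Result: 000011100 (decimal 28)
Equivalent: 231 >> 3 = 231 ÷ 2^3 = 28



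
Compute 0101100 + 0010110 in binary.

Add column by column from the right: bit + bit + carry-in; write the sum mod 2, carry 1 when the sum is 2 or 3.
carry:  1111000
        0101100
+       0010110
---------------
       01000010
(the carry out of the leftmost column, 0, becomes the leading bit)
Decimal check:
  0101100 = 32 + 8 + 4 = 44
  0010110 = 16 + 4 + 2 = 22
  44 + 22 = 66, and 01000010 = 64 + 2 = 66 ✓



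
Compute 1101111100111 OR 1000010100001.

OR: 1 when either bit is 1
  1101111100111
| 1000010100001
---------------
  1101111100111
Decimal: 7143 | 4257 = 7143



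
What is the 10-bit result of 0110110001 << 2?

Original: 0110110001 (decimal 433)
Shift left by 2 positions
Append 2 zeros on the right and drop the 2 high bits that overflow the 10-bit width
Result: 1011000100 (decimal 708)
Equivalent: 433 << 2 = 433 × 2^2 = 1732, truncated to 10 bits = 708



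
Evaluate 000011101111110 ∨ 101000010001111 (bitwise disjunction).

OR: 1 when either bit is 1
  000011101111110
| 101000010001111
-----------------
  101011111111111
Decimal: 1918 | 20623 = 22527



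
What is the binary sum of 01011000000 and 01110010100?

Add column by column from the right: bit + bit + carry-in; write the sum mod 2, carry 1 when the sum is 2 or 3.
carry:  11100000000
        01011000000
+       01110010100
-------------------
       011001010100
(the carry out of the leftmost column, 0, becomes the leading bit)
Decimal check:
  01011000000 = 512 + 128 + 64 = 704
  01110010100 = 512 + 256 + 128 + 16 + 4 = 916
  704 + 916 = 1620, and 011001010100 = 1024 + 512 + 64 + 16 + 4 = 1620 ✓



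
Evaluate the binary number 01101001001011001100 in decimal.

Sum of powers of 2 for each 1-bit:
2^2 + 2^3 + 2^6 + 2^7 + 2^9 + 2^12 + 2^15 + 2^17 + 2^18
= 4 + 8 + 64 + 128 + 512 + 4096 + 32768 + 131072 + 262144
= 430796



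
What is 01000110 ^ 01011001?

XOR: 1 when bits differ
  01000110
^ 01011001
----------
  00011111
Decimal: 70 ^ 89 = 31



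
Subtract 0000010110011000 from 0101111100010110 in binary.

Method 1 - Direct subtraction (column by column from the right: bit − bit − borrow-in; if negative, add 2 and borrow 1 from the next column):
borrow: 0000001111110000
        0101111100010110
-       0000010110011000
------------------------
        0101100101111110

Method 2 - Add two's complement:
Two's complement of 0000010110011000: invert → 1111101001100111, add 1 → 1111101001101000
  0101111100010110
+ 1111101001101000
------------------
 10101100101111110  (end carry out of the top bit = 1)
Discarding the end carry: 0101100101111110
Decimal check:
  0101111100010110 = 16384 + 4096 + 2048 + 1024 + 512 + 256 + 16 + 4 + 2 = 24342
  0000010110011000 = 1024 + 256 + 128 + 16 + 8 = 1432
  24342 - 1432 = 22910, and 0101100101111110 = 16384 + 4096 + 2048 + 256 + 64 + 32 + 16 + 8 + 4 + 2 = 22910 ✓

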